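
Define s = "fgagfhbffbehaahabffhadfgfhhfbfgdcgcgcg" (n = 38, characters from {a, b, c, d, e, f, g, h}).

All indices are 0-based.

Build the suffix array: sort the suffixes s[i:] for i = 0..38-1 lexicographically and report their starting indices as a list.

[12, 15, 20, 2, 13, 9, 6, 16, 28, 36, 34, 32, 31, 21, 10, 8, 27, 7, 17, 0, 29, 22, 18, 4, 24, 37, 1, 35, 33, 30, 3, 23, 11, 14, 19, 5, 26, 25]

rank→(start, suffix):
  0 → (12, 'aahabffhadfgfhhfbfgdcgcgcg')
  1 → (15, 'abffhadfgfhhfbfgdcgcgcg')
  2 → (20, 'adfgfhhfbfgdcgcgcg')
  3 → (2, 'agfhbffbehaahabffhadfgfhhfbfgdcgcgcg')
  4 → (13, 'ahabffhadfgfhhfbfgdcgcgcg')
  5 → (9, 'behaahabffhadfgfhhfbfgdcgcgcg')
  6 → (6, 'bffbehaahabffhadfgfhhfbfgdcgcgcg')
  7 → (16, 'bffhadfgfhhfbfgdcgcgcg')
  8 → (28, 'bfgdcgcgcg')
  9 → (36, 'cg')
  10 → (34, 'cgcg')
  11 → (32, 'cgcgcg')
  12 → (31, 'dcgcgcg')
  13 → (21, 'dfgfhhfbfgdcgcgcg')
  14 → (10, 'ehaahabffhadfgfhhfbfgdcgcgcg')
  15 → (8, 'fbehaahabffhadfgfhhfbfgdcgcgcg')
  16 → (27, 'fbfgdcgcgcg')
  17 → (7, 'ffbehaahabffhadfgfhhfbfgdcgcgcg')
  18 → (17, 'ffhadfgfhhfbfgdcgcgcg')
  19 → (0, 'fgagfhbffbehaahabffhadfgfhhfbfgdcgcgcg')
  20 → (29, 'fgdcgcgcg')
  21 → (22, 'fgfhhfbfgdcgcgcg')
  22 → (18, 'fhadfgfhhfbfgdcgcgcg')
  23 → (4, 'fhbffbehaahabffhadfgfhhfbfgdcgcgcg')
  24 → (24, 'fhhfbfgdcgcgcg')
  25 → (37, 'g')
  26 → (1, 'gagfhbffbehaahabffhadfgfhhfbfgdcgcgcg')
  27 → (35, 'gcg')
  28 → (33, 'gcgcg')
  29 → (30, 'gdcgcgcg')
  30 → (3, 'gfhbffbehaahabffhadfgfhhfbfgdcgcgcg')
  31 → (23, 'gfhhfbfgdcgcgcg')
  32 → (11, 'haahabffhadfgfhhfbfgdcgcgcg')
  33 → (14, 'habffhadfgfhhfbfgdcgcgcg')
  34 → (19, 'hadfgfhhfbfgdcgcgcg')
  35 → (5, 'hbffbehaahabffhadfgfhhfbfgdcgcgcg')
  36 → (26, 'hfbfgdcgcgcg')
  37 → (25, 'hhfbfgdcgcgcg')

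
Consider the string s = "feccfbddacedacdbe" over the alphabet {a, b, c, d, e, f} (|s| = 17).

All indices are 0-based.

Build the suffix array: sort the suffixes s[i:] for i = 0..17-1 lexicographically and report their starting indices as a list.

rank | idx | suffix
   0 |  12 | acdbe
   1 |   8 | acedacdbe
   2 |   5 | bddacedacdbe
   3 |  15 | be
   4 |   2 | ccfbddacedacdbe
   5 |  13 | cdbe
   6 |   9 | cedacdbe
   7 |   3 | cfbddacedacdbe
   8 |  11 | dacdbe
   9 |   7 | dacedacdbe
  10 |  14 | dbe
  11 |   6 | ddacedacdbe
  12 |  16 | e
  13 |   1 | eccfbddacedacdbe
  14 |  10 | edacdbe
  15 |   4 | fbddacedacdbe
  16 |   0 | feccfbddacedacdbe

[12, 8, 5, 15, 2, 13, 9, 3, 11, 7, 14, 6, 16, 1, 10, 4, 0]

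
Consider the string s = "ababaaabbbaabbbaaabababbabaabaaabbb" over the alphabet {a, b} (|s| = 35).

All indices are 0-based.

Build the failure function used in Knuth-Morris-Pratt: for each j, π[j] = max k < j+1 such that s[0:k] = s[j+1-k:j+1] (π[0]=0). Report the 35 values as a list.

[0, 0, 1, 2, 3, 1, 1, 2, 0, 0, 1, 1, 2, 0, 0, 1, 1, 1, 2, 3, 4, 5, 4, 0, 1, 2, 3, 1, 2, 3, 1, 1, 2, 0, 0]

π[0] = 0
j=1 s[j]='b': π[1]=0 (border '')
j=2 s[j]='a': π[2]=1 (border 'a')
j=3 s[j]='b': π[3]=2 (border 'ab')
j=4 s[j]='a': π[4]=3 (border 'aba')
j=5 s[j]='a': k: 3→1→0; π[5]=1 (border 'a')
j=6 s[j]='a': k: 1→0; π[6]=1 (border 'a')
j=7 s[j]='b': π[7]=2 (border 'ab')
j=8 s[j]='b': k: 2→0; π[8]=0 (border '')
j=9 s[j]='b': π[9]=0 (border '')
j=10 s[j]='a': π[10]=1 (border 'a')
j=11 s[j]='a': k: 1→0; π[11]=1 (border 'a')
j=12 s[j]='b': π[12]=2 (border 'ab')
j=13 s[j]='b': k: 2→0; π[13]=0 (border '')
j=14 s[j]='b': π[14]=0 (border '')
j=15 s[j]='a': π[15]=1 (border 'a')
j=16 s[j]='a': k: 1→0; π[16]=1 (border 'a')
j=17 s[j]='a': k: 1→0; π[17]=1 (border 'a')
j=18 s[j]='b': π[18]=2 (border 'ab')
j=19 s[j]='a': π[19]=3 (border 'aba')
j=20 s[j]='b': π[20]=4 (border 'abab')
j=21 s[j]='a': π[21]=5 (border 'ababa')
j=22 s[j]='b': k: 5→3; π[22]=4 (border 'abab')
j=23 s[j]='b': k: 4→2→0; π[23]=0 (border '')
j=24 s[j]='a': π[24]=1 (border 'a')
j=25 s[j]='b': π[25]=2 (border 'ab')
j=26 s[j]='a': π[26]=3 (border 'aba')
j=27 s[j]='a': k: 3→1→0; π[27]=1 (border 'a')
j=28 s[j]='b': π[28]=2 (border 'ab')
j=29 s[j]='a': π[29]=3 (border 'aba')
j=30 s[j]='a': k: 3→1→0; π[30]=1 (border 'a')
j=31 s[j]='a': k: 1→0; π[31]=1 (border 'a')
j=32 s[j]='b': π[32]=2 (border 'ab')
j=33 s[j]='b': k: 2→0; π[33]=0 (border '')
j=34 s[j]='b': π[34]=0 (border '')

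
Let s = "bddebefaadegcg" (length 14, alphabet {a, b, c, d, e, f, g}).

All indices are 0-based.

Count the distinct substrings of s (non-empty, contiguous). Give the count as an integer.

97

sorted suffixes:
  #0 SA[0]=7  'aadegcg'
  #1 SA[1]=8  'adegcg'
  #2 SA[2]=0  'bddebefaadegcg'
  #3 SA[3]=4  'befaadegcg'
  #4 SA[4]=12  'cg'
  #5 SA[5]=1  'ddebefaadegcg'
  #6 SA[6]=2  'debefaadegcg'
  #7 SA[7]=9  'degcg'
  #8 SA[8]=3  'ebefaadegcg'
  #9 SA[9]=5  'efaadegcg'
  #10 SA[10]=10  'egcg'
  #11 SA[11]=6  'faadegcg'
  #12 SA[12]=13  'g'
  #13 SA[13]=11  'gcg'

SA = [7, 8, 0, 4, 12, 1, 2, 9, 3, 5, 10, 6, 13, 11]
rank  pair      lcp
   1  s[7:],s[8:]  1  'a'
   2  s[8:],s[0:]  0  ''
   3  s[0:],s[4:]  1  'b'
   4  s[4:],s[12:]  0  ''
   5  s[12:],s[1:]  0  ''
   6  s[1:],s[2:]  1  'd'
   7  s[2:],s[9:]  2  'de'
   8  s[9:],s[3:]  0  ''
   9  s[3:],s[5:]  1  'e'
  10  s[5:],s[10:]  1  'e'
  11  s[10:],s[6:]  0  ''
  12  s[6:],s[13:]  0  ''
  13  s[13:],s[11:]  1  'g'

n(n+1)/2 = 14·15/2 = 105
Σ LCP = 0 + 1 + 0 + 1 + 0 + 0 + 1 + 2 + 0 + 1 + 1 + 0 + 0 + 1 = 8
distinct = 105 − 8 = 97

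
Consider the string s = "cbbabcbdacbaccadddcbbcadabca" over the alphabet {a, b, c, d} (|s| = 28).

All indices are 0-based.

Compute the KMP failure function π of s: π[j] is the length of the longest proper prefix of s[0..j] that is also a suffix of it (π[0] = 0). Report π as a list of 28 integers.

[0, 0, 0, 0, 0, 1, 2, 0, 0, 1, 2, 0, 1, 1, 0, 0, 0, 0, 1, 2, 3, 1, 0, 0, 0, 0, 1, 0]

π[0] = 0
j=1 s[j]='b': π[1]=0 (border '')
j=2 s[j]='b': π[2]=0 (border '')
j=3 s[j]='a': π[3]=0 (border '')
j=4 s[j]='b': π[4]=0 (border '')
j=5 s[j]='c': π[5]=1 (border 'c')
j=6 s[j]='b': π[6]=2 (border 'cb')
j=7 s[j]='d': k: 2→0; π[7]=0 (border '')
j=8 s[j]='a': π[8]=0 (border '')
j=9 s[j]='c': π[9]=1 (border 'c')
j=10 s[j]='b': π[10]=2 (border 'cb')
j=11 s[j]='a': k: 2→0; π[11]=0 (border '')
j=12 s[j]='c': π[12]=1 (border 'c')
j=13 s[j]='c': k: 1→0; π[13]=1 (border 'c')
j=14 s[j]='a': k: 1→0; π[14]=0 (border '')
j=15 s[j]='d': π[15]=0 (border '')
j=16 s[j]='d': π[16]=0 (border '')
j=17 s[j]='d': π[17]=0 (border '')
j=18 s[j]='c': π[18]=1 (border 'c')
j=19 s[j]='b': π[19]=2 (border 'cb')
j=20 s[j]='b': π[20]=3 (border 'cbb')
j=21 s[j]='c': k: 3→0; π[21]=1 (border 'c')
j=22 s[j]='a': k: 1→0; π[22]=0 (border '')
j=23 s[j]='d': π[23]=0 (border '')
j=24 s[j]='a': π[24]=0 (border '')
j=25 s[j]='b': π[25]=0 (border '')
j=26 s[j]='c': π[26]=1 (border 'c')
j=27 s[j]='a': k: 1→0; π[27]=0 (border '')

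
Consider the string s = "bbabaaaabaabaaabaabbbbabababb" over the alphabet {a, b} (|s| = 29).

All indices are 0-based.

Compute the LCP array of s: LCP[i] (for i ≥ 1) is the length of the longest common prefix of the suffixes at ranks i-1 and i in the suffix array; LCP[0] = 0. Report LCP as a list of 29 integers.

sorted suffixes:
  #0 SA[0]=4  'aaaabaabaaabaabbbbabababb'
  #1 SA[1]=5  'aaabaabaaabaabbbbabababb'
  #2 SA[2]=12  'aaabaabbbbabababb'
  #3 SA[3]=9  'aabaaabaabbbbabababb'
  #4 SA[4]=6  'aabaabaaabaabbbbabababb'
  #5 SA[5]=13  'aabaabbbbabababb'
  #6 SA[6]=16  'aabbbbabababb'
  #7 SA[7]=2  'abaaaabaabaaabaabbbbabababb'
  #8 SA[8]=10  'abaaabaabbbbabababb'
  #9 SA[9]=7  'abaabaaabaabbbbabababb'
  #10 SA[10]=14  'abaabbbbabababb'
  #11 SA[11]=22  'abababb'
  #12 SA[12]=24  'ababb'
  #13 SA[13]=26  'abb'
  #14 SA[14]=17  'abbbbabababb'
  #15 SA[15]=28  'b'
  #16 SA[16]=3  'baaaabaabaaabaabbbbabababb'
  #17 SA[17]=11  'baaabaabbbbabababb'
  #18 SA[18]=8  'baabaaabaabbbbabababb'
  #19 SA[19]=15  'baabbbbabababb'
  #20 SA[20]=1  'babaaaabaabaaabaabbbbabababb'
  #21 SA[21]=21  'babababb'
  #22 SA[22]=23  'bababb'
  #23 SA[23]=25  'babb'
  #24 SA[24]=27  'bb'
  #25 SA[25]=0  'bbabaaaabaabaaabaabbbbabababb'
  #26 SA[26]=20  'bbabababb'
  #27 SA[27]=19  'bbbabababb'
  #28 SA[28]=18  'bbbbabababb'

SA = [4, 5, 12, 9, 6, 13, 16, 2, 10, 7, 14, 22, 24, 26, 17, 28, 3, 11, 8, 15, 1, 21, 23, 25, 27, 0, 20, 19, 18]
[i] adj suffixes → lcp
  [1] 4/5 → 3 ('aaa')
  [2] 5/12 → 7 ('aaabaab')
  [3] 12/9 → 2 ('aa')
  [4] 9/6 → 5 ('aabaa')
  [5] 6/13 → 6 ('aabaab')
  [6] 13/16 → 3 ('aab')
  [7] 16/2 → 1 ('a')
  [8] 2/10 → 5 ('abaaa')
  [9] 10/7 → 4 ('abaa')
  [10] 7/14 → 5 ('abaab')
  [11] 14/22 → 3 ('aba')
  [12] 22/24 → 4 ('abab')
  [13] 24/26 → 2 ('ab')
  [14] 26/17 → 3 ('abb')
  [15] 17/28 → 0 ('')
  [16] 28/3 → 1 ('b')
  [17] 3/11 → 4 ('baaa')
  [18] 11/8 → 3 ('baa')
  [19] 8/15 → 4 ('baab')
  [20] 15/1 → 2 ('ba')
  [21] 1/21 → 4 ('baba')
  [22] 21/23 → 5 ('babab')
  [23] 23/25 → 3 ('bab')
  [24] 25/27 → 1 ('b')
  [25] 27/0 → 2 ('bb')
  [26] 0/20 → 5 ('bbaba')
  [27] 20/19 → 2 ('bb')
  [28] 19/18 → 3 ('bbb')

[0, 3, 7, 2, 5, 6, 3, 1, 5, 4, 5, 3, 4, 2, 3, 0, 1, 4, 3, 4, 2, 4, 5, 3, 1, 2, 5, 2, 3]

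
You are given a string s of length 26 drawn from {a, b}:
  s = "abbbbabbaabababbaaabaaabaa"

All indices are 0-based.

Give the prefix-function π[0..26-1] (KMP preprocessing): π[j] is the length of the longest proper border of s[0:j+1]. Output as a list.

[0, 0, 0, 0, 0, 1, 2, 3, 1, 1, 2, 1, 2, 1, 2, 3, 1, 1, 1, 2, 1, 1, 1, 2, 1, 1]

π[0] = 0
j=1 s[j]='b': π[1]=0 (border '')
j=2 s[j]='b': π[2]=0 (border '')
j=3 s[j]='b': π[3]=0 (border '')
j=4 s[j]='b': π[4]=0 (border '')
j=5 s[j]='a': π[5]=1 (border 'a')
j=6 s[j]='b': π[6]=2 (border 'ab')
j=7 s[j]='b': π[7]=3 (border 'abb')
j=8 s[j]='a': k: 3→0; π[8]=1 (border 'a')
j=9 s[j]='a': k: 1→0; π[9]=1 (border 'a')
j=10 s[j]='b': π[10]=2 (border 'ab')
j=11 s[j]='a': k: 2→0; π[11]=1 (border 'a')
j=12 s[j]='b': π[12]=2 (border 'ab')
j=13 s[j]='a': k: 2→0; π[13]=1 (border 'a')
j=14 s[j]='b': π[14]=2 (border 'ab')
j=15 s[j]='b': π[15]=3 (border 'abb')
j=16 s[j]='a': k: 3→0; π[16]=1 (border 'a')
j=17 s[j]='a': k: 1→0; π[17]=1 (border 'a')
j=18 s[j]='a': k: 1→0; π[18]=1 (border 'a')
j=19 s[j]='b': π[19]=2 (border 'ab')
j=20 s[j]='a': k: 2→0; π[20]=1 (border 'a')
j=21 s[j]='a': k: 1→0; π[21]=1 (border 'a')
j=22 s[j]='a': k: 1→0; π[22]=1 (border 'a')
j=23 s[j]='b': π[23]=2 (border 'ab')
j=24 s[j]='a': k: 2→0; π[24]=1 (border 'a')
j=25 s[j]='a': k: 1→0; π[25]=1 (border 'a')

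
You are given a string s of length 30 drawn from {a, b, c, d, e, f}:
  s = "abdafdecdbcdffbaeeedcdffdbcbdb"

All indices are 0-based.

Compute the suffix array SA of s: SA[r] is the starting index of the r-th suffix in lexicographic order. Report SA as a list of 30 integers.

rank→(start, suffix):
  0 → (0, 'abdafdecdbcdffbaeeedcdffdbcbdb')
  1 → (15, 'aeeedcdffdbcbdb')
  2 → (3, 'afdecdbcdffbaeeedcdffdbcbdb')
  3 → (29, 'b')
  4 → (14, 'baeeedcdffdbcbdb')
  5 → (25, 'bcbdb')
  6 → (9, 'bcdffbaeeedcdffdbcbdb')
  7 → (1, 'bdafdecdbcdffbaeeedcdffdbcbdb')
  8 → (27, 'bdb')
  9 → (26, 'cbdb')
  10 → (7, 'cdbcdffbaeeedcdffdbcbdb')
  11 → (10, 'cdffbaeeedcdffdbcbdb')
  12 → (20, 'cdffdbcbdb')
  13 → (2, 'dafdecdbcdffbaeeedcdffdbcbdb')
  14 → (28, 'db')
  15 → (24, 'dbcbdb')
  16 → (8, 'dbcdffbaeeedcdffdbcbdb')
  17 → (19, 'dcdffdbcbdb')
  18 → (5, 'decdbcdffbaeeedcdffdbcbdb')
  19 → (11, 'dffbaeeedcdffdbcbdb')
  20 → (21, 'dffdbcbdb')
  21 → (6, 'ecdbcdffbaeeedcdffdbcbdb')
  22 → (18, 'edcdffdbcbdb')
  23 → (17, 'eedcdffdbcbdb')
  24 → (16, 'eeedcdffdbcbdb')
  25 → (13, 'fbaeeedcdffdbcbdb')
  26 → (23, 'fdbcbdb')
  27 → (4, 'fdecdbcdffbaeeedcdffdbcbdb')
  28 → (12, 'ffbaeeedcdffdbcbdb')
  29 → (22, 'ffdbcbdb')

[0, 15, 3, 29, 14, 25, 9, 1, 27, 26, 7, 10, 20, 2, 28, 24, 8, 19, 5, 11, 21, 6, 18, 17, 16, 13, 23, 4, 12, 22]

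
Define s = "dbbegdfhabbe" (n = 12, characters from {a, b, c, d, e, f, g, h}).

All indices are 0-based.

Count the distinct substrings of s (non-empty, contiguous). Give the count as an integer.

70

sorted suffixes:
  #0 SA[0]=8  'abbe'
  #1 SA[1]=9  'bbe'
  #2 SA[2]=1  'bbegdfhabbe'
  #3 SA[3]=10  'be'
  #4 SA[4]=2  'begdfhabbe'
  #5 SA[5]=0  'dbbegdfhabbe'
  #6 SA[6]=5  'dfhabbe'
  #7 SA[7]=11  'e'
  #8 SA[8]=3  'egdfhabbe'
  #9 SA[9]=6  'fhabbe'
  #10 SA[10]=4  'gdfhabbe'
  #11 SA[11]=7  'habbe'

SA = [8, 9, 1, 10, 2, 0, 5, 11, 3, 6, 4, 7]
i: (SA[i-1],SA[i]) lcp shared
  1: (8,9) 0 ''
  2: (9,1) 3 'bbe'
  3: (1,10) 1 'b'
  4: (10,2) 2 'be'
  5: (2,0) 0 ''
  6: (0,5) 1 'd'
  7: (5,11) 0 ''
  8: (11,3) 1 'e'
  9: (3,6) 0 ''
  10: (6,4) 0 ''
  11: (4,7) 0 ''

n(n+1)/2 = 12·13/2 = 78
Σ LCP = 0 + 0 + 3 + 1 + 2 + 0 + 1 + 0 + 1 + 0 + 0 + 0 = 8
distinct = 78 − 8 = 70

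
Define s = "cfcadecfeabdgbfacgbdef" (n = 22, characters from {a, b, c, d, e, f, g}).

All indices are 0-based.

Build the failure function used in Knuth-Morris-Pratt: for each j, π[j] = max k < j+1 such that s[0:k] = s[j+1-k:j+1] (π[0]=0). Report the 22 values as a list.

π[0] = 0
j=1 s[j]='f': π[1]=0 (border '')
j=2 s[j]='c': π[2]=1 (border 'c')
j=3 s[j]='a': k: 1→0; π[3]=0 (border '')
j=4 s[j]='d': π[4]=0 (border '')
j=5 s[j]='e': π[5]=0 (border '')
j=6 s[j]='c': π[6]=1 (border 'c')
j=7 s[j]='f': π[7]=2 (border 'cf')
j=8 s[j]='e': k: 2→0; π[8]=0 (border '')
j=9 s[j]='a': π[9]=0 (border '')
j=10 s[j]='b': π[10]=0 (border '')
j=11 s[j]='d': π[11]=0 (border '')
j=12 s[j]='g': π[12]=0 (border '')
j=13 s[j]='b': π[13]=0 (border '')
j=14 s[j]='f': π[14]=0 (border '')
j=15 s[j]='a': π[15]=0 (border '')
j=16 s[j]='c': π[16]=1 (border 'c')
j=17 s[j]='g': k: 1→0; π[17]=0 (border '')
j=18 s[j]='b': π[18]=0 (border '')
j=19 s[j]='d': π[19]=0 (border '')
j=20 s[j]='e': π[20]=0 (border '')
j=21 s[j]='f': π[21]=0 (border '')

[0, 0, 1, 0, 0, 0, 1, 2, 0, 0, 0, 0, 0, 0, 0, 0, 1, 0, 0, 0, 0, 0]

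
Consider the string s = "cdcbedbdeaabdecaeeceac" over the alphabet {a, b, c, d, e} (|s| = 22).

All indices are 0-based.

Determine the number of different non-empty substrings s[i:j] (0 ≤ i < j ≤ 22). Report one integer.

231

rank→(start, suffix):
  0 → (9, 'aabdecaeeceac')
  1 → (10, 'abdecaeeceac')
  2 → (20, 'ac')
  3 → (15, 'aeeceac')
  4 → (6, 'bdeaabdecaeeceac')
  5 → (11, 'bdecaeeceac')
  6 → (3, 'bedbdeaabdecaeeceac')
  7 → (21, 'c')
  8 → (14, 'caeeceac')
  9 → (2, 'cbedbdeaabdecaeeceac')
  10 → (0, 'cdcbedbdeaabdecaeeceac')
  11 → (18, 'ceac')
  12 → (5, 'dbdeaabdecaeeceac')
  13 → (1, 'dcbedbdeaabdecaeeceac')
  14 → (7, 'deaabdecaeeceac')
  15 → (12, 'decaeeceac')
  16 → (8, 'eaabdecaeeceac')
  17 → (19, 'eac')
  18 → (13, 'ecaeeceac')
  19 → (17, 'eceac')
  20 → (4, 'edbdeaabdecaeeceac')
  21 → (16, 'eeceac')

SA = [9, 10, 20, 15, 6, 11, 3, 21, 14, 2, 0, 18, 5, 1, 7, 12, 8, 19, 13, 17, 4, 16]
rank  pair      lcp
   1  s[9:],s[10:]  1  'a'
   2  s[10:],s[20:]  1  'a'
   3  s[20:],s[15:]  1  'a'
   4  s[15:],s[6:]  0  ''
   5  s[6:],s[11:]  3  'bde'
   6  s[11:],s[3:]  1  'b'
   7  s[3:],s[21:]  0  ''
   8  s[21:],s[14:]  1  'c'
   9  s[14:],s[2:]  1  'c'
  10  s[2:],s[0:]  1  'c'
  11  s[0:],s[18:]  1  'c'
  12  s[18:],s[5:]  0  ''
  13  s[5:],s[1:]  1  'd'
  14  s[1:],s[7:]  1  'd'
  15  s[7:],s[12:]  2  'de'
  16  s[12:],s[8:]  0  ''
  17  s[8:],s[19:]  2  'ea'
  18  s[19:],s[13:]  1  'e'
  19  s[13:],s[17:]  2  'ec'
  20  s[17:],s[4:]  1  'e'
  21  s[4:],s[16:]  1  'e'

n(n+1)/2 = 22·23/2 = 253
Σ LCP = 0 + 1 + 1 + 1 + 0 + 3 + 1 + 0 + 1 + 1 + 1 + 1 + 0 + 1 + 1 + 2 + 0 + 2 + 1 + 2 + 1 + 1 = 22
distinct = 253 − 22 = 231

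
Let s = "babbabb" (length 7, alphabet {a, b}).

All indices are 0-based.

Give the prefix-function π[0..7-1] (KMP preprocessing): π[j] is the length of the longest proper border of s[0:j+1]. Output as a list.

π[0] = 0
j=1 s[j]='a': π[1]=0 (border '')
j=2 s[j]='b': π[2]=1 (border 'b')
j=3 s[j]='b': k: 1→0; π[3]=1 (border 'b')
j=4 s[j]='a': π[4]=2 (border 'ba')
j=5 s[j]='b': π[5]=3 (border 'bab')
j=6 s[j]='b': π[6]=4 (border 'babb')

[0, 0, 1, 1, 2, 3, 4]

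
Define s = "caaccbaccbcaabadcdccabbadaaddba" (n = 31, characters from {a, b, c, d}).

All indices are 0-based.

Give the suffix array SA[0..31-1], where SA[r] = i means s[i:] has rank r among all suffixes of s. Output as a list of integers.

[30, 11, 1, 25, 12, 20, 2, 6, 23, 14, 26, 29, 5, 22, 13, 21, 9, 10, 0, 19, 4, 8, 18, 3, 7, 16, 24, 28, 17, 15, 27]

sorted suffixes:
  #0 SA[0]=30  'a'
  #1 SA[1]=11  'aabadcdccabbadaaddba'
  #2 SA[2]=1  'aaccbaccbcaabadcdccabbadaaddba'
  #3 SA[3]=25  'aaddba'
  #4 SA[4]=12  'abadcdccabbadaaddba'
  #5 SA[5]=20  'abbadaaddba'
  #6 SA[6]=2  'accbaccbcaabadcdccabbadaaddba'
  #7 SA[7]=6  'accbcaabadcdccabbadaaddba'
  #8 SA[8]=23  'adaaddba'
  #9 SA[9]=14  'adcdccabbadaaddba'
  #10 SA[10]=26  'addba'
  #11 SA[11]=29  'ba'
  #12 SA[12]=5  'baccbcaabadcdccabbadaaddba'
  #13 SA[13]=22  'badaaddba'
  #14 SA[14]=13  'badcdccabbadaaddba'
  #15 SA[15]=21  'bbadaaddba'
  #16 SA[16]=9  'bcaabadcdccabbadaaddba'
  #17 SA[17]=10  'caabadcdccabbadaaddba'
  #18 SA[18]=0  'caaccbaccbcaabadcdccabbadaaddba'
  #19 SA[19]=19  'cabbadaaddba'
  #20 SA[20]=4  'cbaccbcaabadcdccabbadaaddba'
  #21 SA[21]=8  'cbcaabadcdccabbadaaddba'
  #22 SA[22]=18  'ccabbadaaddba'
  #23 SA[23]=3  'ccbaccbcaabadcdccabbadaaddba'
  #24 SA[24]=7  'ccbcaabadcdccabbadaaddba'
  #25 SA[25]=16  'cdccabbadaaddba'
  #26 SA[26]=24  'daaddba'
  #27 SA[27]=28  'dba'
  #28 SA[28]=17  'dccabbadaaddba'
  #29 SA[29]=15  'dcdccabbadaaddba'
  #30 SA[30]=27  'ddba'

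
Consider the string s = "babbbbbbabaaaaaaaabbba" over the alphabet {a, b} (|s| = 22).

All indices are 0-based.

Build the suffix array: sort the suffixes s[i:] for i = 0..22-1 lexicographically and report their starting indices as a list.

[21, 10, 11, 12, 13, 14, 15, 16, 8, 17, 1, 20, 9, 7, 0, 19, 6, 18, 5, 4, 3, 2]

rank | idx | suffix
   0 |  21 | a
   1 |  10 | aaaaaaaabbba
   2 |  11 | aaaaaaabbba
   3 |  12 | aaaaaabbba
   4 |  13 | aaaaabbba
   5 |  14 | aaaabbba
   6 |  15 | aaabbba
   7 |  16 | aabbba
   8 |   8 | abaaaaaaaabbba
   9 |  17 | abbba
  10 |   1 | abbbbbbabaaaaaaaabbba
  11 |  20 | ba
  12 |   9 | baaaaaaaabbba
  13 |   7 | babaaaaaaaabbba
  14 |   0 | babbbbbbabaaaaaaaabbba
  15 |  19 | bba
  16 |   6 | bbabaaaaaaaabbba
  17 |  18 | bbba
  18 |   5 | bbbabaaaaaaaabbba
  19 |   4 | bbbbabaaaaaaaabbba
  20 |   3 | bbbbbabaaaaaaaabbba
  21 |   2 | bbbbbbabaaaaaaaabbba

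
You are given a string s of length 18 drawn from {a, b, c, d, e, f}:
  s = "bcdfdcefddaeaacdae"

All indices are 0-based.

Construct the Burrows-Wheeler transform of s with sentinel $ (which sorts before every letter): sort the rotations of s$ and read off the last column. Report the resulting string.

eeadd$abdcdffcaacde

rank  rotation             last
    0  $bcdfdcefddaeaacdae  e
    1  aacdae$bcdfdcefddae  e
    2  acdae$bcdfdcefddaea  a
    3  ae$bcdfdcefddaeaacd  d
    4  aeaacdae$bcdfdcefdd  d
    5  bcdfdcefddaeaacdae$  $
    6  cdae$bcdfdcefddaeaa  a
    7  cdfdcefddaeaacdae$b  b
    8  cefddaeaacdae$bcdfd  d
    9  dae$bcdfdcefddaeaac  c
   10  daeaacdae$bcdfdcefd  d
   11  dcefddaeaacdae$bcdf  f
   12  ddaeaacdae$bcdfdcef  f
   13  dfdcefddaeaacdae$bc  c
   14  e$bcdfdcefddaeaacda  a
   15  eaacdae$bcdfdcefdda  a
   16  efddaeaacdae$bcdfdc  c
   17  fdcefddaeaacdae$bcd  d
   18  fddaeaacdae$bcdfdce  e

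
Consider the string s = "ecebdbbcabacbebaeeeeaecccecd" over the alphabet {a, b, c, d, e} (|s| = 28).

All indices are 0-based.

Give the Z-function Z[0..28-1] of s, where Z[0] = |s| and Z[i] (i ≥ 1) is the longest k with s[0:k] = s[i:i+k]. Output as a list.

[28, 0, 1, 0, 0, 0, 0, 0, 0, 0, 0, 0, 0, 1, 0, 0, 1, 1, 1, 1, 0, 2, 0, 0, 0, 2, 0, 0]

Z[0]=28
i=1: outside box; Z[1]=0
i=2: outside box; Z[2]=1 scan→box=[2,3)
i=3: outside box; Z[3]=0
i=4: outside box; Z[4]=0
i=5: outside box; Z[5]=0
i=6: outside box; Z[6]=0
i=7: outside box; Z[7]=0
i=8: outside box; Z[8]=0
i=9: outside box; Z[9]=0
i=10: outside box; Z[10]=0
i=11: outside box; Z[11]=0
i=12: outside box; Z[12]=0
i=13: outside box; Z[13]=1 scan→box=[13,14)
i=14: outside box; Z[14]=0
i=15: outside box; Z[15]=0
i=16: outside box; Z[16]=1 scan→box=[16,17)
i=17: outside box; Z[17]=1 scan→box=[17,18)
i=18: outside box; Z[18]=1 scan→box=[18,19)
i=19: outside box; Z[19]=1 scan→box=[19,20)
i=20: outside box; Z[20]=0
i=21: outside box; Z[21]=2 scan→box=[21,23)
i=22: min(r-i=1, Z[1]=0)=0; Z[22]=0
i=23: outside box; Z[23]=0
i=24: outside box; Z[24]=0
i=25: outside box; Z[25]=2 scan→box=[25,27)
i=26: min(r-i=1, Z[1]=0)=0; Z[26]=0
i=27: outside box; Z[27]=0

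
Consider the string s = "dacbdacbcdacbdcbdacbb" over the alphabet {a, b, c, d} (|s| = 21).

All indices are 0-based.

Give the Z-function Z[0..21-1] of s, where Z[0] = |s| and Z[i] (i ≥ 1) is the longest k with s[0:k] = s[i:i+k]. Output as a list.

Z[0]=21
i=1: i≥r, start 0; Z[1]=0
i=2: i≥r, start 0; Z[2]=0
i=3: i≥r, start 0; Z[3]=0
i=4: i≥r, start 0; Z[4]=4 grow→box=[4,8)
i=5: min(r-i=3, Z[1]=0)=0; Z[5]=0
i=6: min(r-i=2, Z[2]=0)=0; Z[6]=0
i=7: min(r-i=1, Z[3]=0)=0; Z[7]=0
i=8: i≥r, start 0; Z[8]=0
i=9: i≥r, start 0; Z[9]=5 grow→box=[9,14)
i=10: min(r-i=4, Z[1]=0)=0; Z[10]=0
i=11: min(r-i=3, Z[2]=0)=0; Z[11]=0
i=12: min(r-i=2, Z[3]=0)=0; Z[12]=0
i=13: min(r-i=1, Z[4]=4)=1; Z[13]=1
i=14: i≥r, start 0; Z[14]=0
i=15: i≥r, start 0; Z[15]=0
i=16: i≥r, start 0; Z[16]=4 grow→box=[16,20)
i=17: min(r-i=3, Z[1]=0)=0; Z[17]=0
i=18: min(r-i=2, Z[2]=0)=0; Z[18]=0
i=19: min(r-i=1, Z[3]=0)=0; Z[19]=0
i=20: i≥r, start 0; Z[20]=0

[21, 0, 0, 0, 4, 0, 0, 0, 0, 5, 0, 0, 0, 1, 0, 0, 4, 0, 0, 0, 0]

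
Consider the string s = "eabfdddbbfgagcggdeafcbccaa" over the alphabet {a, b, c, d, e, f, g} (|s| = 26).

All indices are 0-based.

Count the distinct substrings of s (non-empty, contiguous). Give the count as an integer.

329

sorted suffixes:
  #0 SA[0]=25  'a'
  #1 SA[1]=24  'aa'
  #2 SA[2]=1  'abfdddbbfgagcggdeafcbccaa'
  #3 SA[3]=18  'afcbccaa'
  #4 SA[4]=11  'agcggdeafcbccaa'
  #5 SA[5]=7  'bbfgagcggdeafcbccaa'
  #6 SA[6]=21  'bccaa'
  #7 SA[7]=2  'bfdddbbfgagcggdeafcbccaa'
  #8 SA[8]=8  'bfgagcggdeafcbccaa'
  #9 SA[9]=23  'caa'
  #10 SA[10]=20  'cbccaa'
  #11 SA[11]=22  'ccaa'
  #12 SA[12]=13  'cggdeafcbccaa'
  #13 SA[13]=6  'dbbfgagcggdeafcbccaa'
  #14 SA[14]=5  'ddbbfgagcggdeafcbccaa'
  #15 SA[15]=4  'dddbbfgagcggdeafcbccaa'
  #16 SA[16]=16  'deafcbccaa'
  #17 SA[17]=0  'eabfdddbbfgagcggdeafcbccaa'
  #18 SA[18]=17  'eafcbccaa'
  #19 SA[19]=19  'fcbccaa'
  #20 SA[20]=3  'fdddbbfgagcggdeafcbccaa'
  #21 SA[21]=9  'fgagcggdeafcbccaa'
  #22 SA[22]=10  'gagcggdeafcbccaa'
  #23 SA[23]=12  'gcggdeafcbccaa'
  #24 SA[24]=15  'gdeafcbccaa'
  #25 SA[25]=14  'ggdeafcbccaa'

SA = [25, 24, 1, 18, 11, 7, 21, 2, 8, 23, 20, 22, 13, 6, 5, 4, 16, 0, 17, 19, 3, 9, 10, 12, 15, 14]
rank  pair      lcp
   1  s[25:],s[24:]  1  'a'
   2  s[24:],s[1:]  1  'a'
   3  s[1:],s[18:]  1  'a'
   4  s[18:],s[11:]  1  'a'
   5  s[11:],s[7:]  0  ''
   6  s[7:],s[21:]  1  'b'
   7  s[21:],s[2:]  1  'b'
   8  s[2:],s[8:]  2  'bf'
   9  s[8:],s[23:]  0  ''
  10  s[23:],s[20:]  1  'c'
  11  s[20:],s[22:]  1  'c'
  12  s[22:],s[13:]  1  'c'
  13  s[13:],s[6:]  0  ''
  14  s[6:],s[5:]  1  'd'
  15  s[5:],s[4:]  2  'dd'
  16  s[4:],s[16:]  1  'd'
  17  s[16:],s[0:]  0  ''
  18  s[0:],s[17:]  2  'ea'
  19  s[17:],s[19:]  0  ''
  20  s[19:],s[3:]  1  'f'
  21  s[3:],s[9:]  1  'f'
  22  s[9:],s[10:]  0  ''
  23  s[10:],s[12:]  1  'g'
  24  s[12:],s[15:]  1  'g'
  25  s[15:],s[14:]  1  'g'

n(n+1)/2 = 26·27/2 = 351
Σ LCP = 0 + 1 + 1 + 1 + 1 + 0 + 1 + 1 + 2 + 0 + 1 + 1 + 1 + 0 + 1 + 2 + 1 + 0 + 2 + 0 + 1 + 1 + 0 + 1 + 1 + 1 = 22
distinct = 351 − 22 = 329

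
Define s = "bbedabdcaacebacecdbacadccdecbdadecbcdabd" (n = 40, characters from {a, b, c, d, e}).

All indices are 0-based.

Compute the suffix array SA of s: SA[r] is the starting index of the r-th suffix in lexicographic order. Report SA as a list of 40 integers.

sorted suffixes:
  #0 SA[0]=8  'aacebacecdbacadccdecbdadecbcdabd'
  #1 SA[1]=37  'abd'
  #2 SA[2]=4  'abdcaacebacecdbacadccdecbdadecbcdabd'
  #3 SA[3]=19  'acadccdecbdadecbcdabd'
  #4 SA[4]=9  'acebacecdbacadccdecbdadecbcdabd'
  #5 SA[5]=13  'acecdbacadccdecbdadecbcdabd'
  #6 SA[6]=21  'adccdecbdadecbcdabd'
  #7 SA[7]=30  'adecbcdabd'
  #8 SA[8]=18  'bacadccdecbdadecbcdabd'
  #9 SA[9]=12  'bacecdbacadccdecbdadecbcdabd'
  #10 SA[10]=0  'bbedabdcaacebacecdbacadccdecbdadecbcdabd'
  #11 SA[11]=34  'bcdabd'
  #12 SA[12]=38  'bd'
  #13 SA[13]=28  'bdadecbcdabd'
  #14 SA[14]=5  'bdcaacebacecdbacadccdecbdadecbcdabd'
  #15 SA[15]=1  'bedabdcaacebacecdbacadccdecbdadecbcdabd'
  #16 SA[16]=7  'caacebacecdbacadccdecbdadecbcdabd'
  #17 SA[17]=20  'cadccdecbdadecbcdabd'
  #18 SA[18]=33  'cbcdabd'
  #19 SA[19]=27  'cbdadecbcdabd'
  #20 SA[20]=23  'ccdecbdadecbcdabd'
  #21 SA[21]=35  'cdabd'
  #22 SA[22]=16  'cdbacadccdecbdadecbcdabd'
  #23 SA[23]=24  'cdecbdadecbcdabd'
  #24 SA[24]=10  'cebacecdbacadccdecbdadecbcdabd'
  #25 SA[25]=14  'cecdbacadccdecbdadecbcdabd'
  #26 SA[26]=39  'd'
  #27 SA[27]=36  'dabd'
  #28 SA[28]=3  'dabdcaacebacecdbacadccdecbdadecbcdabd'
  #29 SA[29]=29  'dadecbcdabd'
  #30 SA[30]=17  'dbacadccdecbdadecbcdabd'
  #31 SA[31]=6  'dcaacebacecdbacadccdecbdadecbcdabd'
  #32 SA[32]=22  'dccdecbdadecbcdabd'
  #33 SA[33]=31  'decbcdabd'
  #34 SA[34]=25  'decbdadecbcdabd'
  #35 SA[35]=11  'ebacecdbacadccdecbdadecbcdabd'
  #36 SA[36]=32  'ecbcdabd'
  #37 SA[37]=26  'ecbdadecbcdabd'
  #38 SA[38]=15  'ecdbacadccdecbdadecbcdabd'
  #39 SA[39]=2  'edabdcaacebacecdbacadccdecbdadecbcdabd'

[8, 37, 4, 19, 9, 13, 21, 30, 18, 12, 0, 34, 38, 28, 5, 1, 7, 20, 33, 27, 23, 35, 16, 24, 10, 14, 39, 36, 3, 29, 17, 6, 22, 31, 25, 11, 32, 26, 15, 2]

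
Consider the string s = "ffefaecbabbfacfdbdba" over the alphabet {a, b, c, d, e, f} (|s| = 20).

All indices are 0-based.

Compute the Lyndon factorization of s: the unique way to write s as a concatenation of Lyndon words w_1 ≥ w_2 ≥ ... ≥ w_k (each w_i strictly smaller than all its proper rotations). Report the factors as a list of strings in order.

emit factor 1: 'f' (i=0, period=1)
emit factor 2: 'f' (i=1, period=1)
emit factor 3: 'ef' (i=2, period=2)
emit factor 4: 'aecb' (i=4, period=4)
emit factor 5: 'abbfacfdbdb' (i=8, period=11)
emit factor 6: 'a' (i=19, period=1)

["f", "f", "ef", "aecb", "abbfacfdbdb", "a"]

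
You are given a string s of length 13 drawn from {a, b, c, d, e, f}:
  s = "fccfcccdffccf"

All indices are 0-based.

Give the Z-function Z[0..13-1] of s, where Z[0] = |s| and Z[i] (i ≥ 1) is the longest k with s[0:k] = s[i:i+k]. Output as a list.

[13, 0, 0, 3, 0, 0, 0, 0, 1, 4, 0, 0, 1]

Z[0]=13
i=1: i≥r, start 0; Z[1]=0
i=2: i≥r, start 0; Z[2]=0
i=3: i≥r, start 0; Z[3]=3 scan→box=[3,6)
i=4: min(r-i=2, Z[1]=0)=0; Z[4]=0
i=5: min(r-i=1, Z[2]=0)=0; Z[5]=0
i=6: i≥r, start 0; Z[6]=0
i=7: i≥r, start 0; Z[7]=0
i=8: i≥r, start 0; Z[8]=1 scan→box=[8,9)
i=9: i≥r, start 0; Z[9]=4 scan→box=[9,13)
i=10: min(r-i=3, Z[1]=0)=0; Z[10]=0
i=11: min(r-i=2, Z[2]=0)=0; Z[11]=0
i=12: min(r-i=1, Z[3]=3)=1; Z[12]=1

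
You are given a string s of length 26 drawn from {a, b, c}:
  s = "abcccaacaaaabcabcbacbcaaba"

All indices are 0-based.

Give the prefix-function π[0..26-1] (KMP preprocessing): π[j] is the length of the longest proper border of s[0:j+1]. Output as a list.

π[0] = 0
j=1 s[j]='b': π[1]=0 (border '')
j=2 s[j]='c': π[2]=0 (border '')
j=3 s[j]='c': π[3]=0 (border '')
j=4 s[j]='c': π[4]=0 (border '')
j=5 s[j]='a': π[5]=1 (border 'a')
j=6 s[j]='a': k: 1→0; π[6]=1 (border 'a')
j=7 s[j]='c': k: 1→0; π[7]=0 (border '')
j=8 s[j]='a': π[8]=1 (border 'a')
j=9 s[j]='a': k: 1→0; π[9]=1 (border 'a')
j=10 s[j]='a': k: 1→0; π[10]=1 (border 'a')
j=11 s[j]='a': k: 1→0; π[11]=1 (border 'a')
j=12 s[j]='b': π[12]=2 (border 'ab')
j=13 s[j]='c': π[13]=3 (border 'abc')
j=14 s[j]='a': k: 3→0; π[14]=1 (border 'a')
j=15 s[j]='b': π[15]=2 (border 'ab')
j=16 s[j]='c': π[16]=3 (border 'abc')
j=17 s[j]='b': k: 3→0; π[17]=0 (border '')
j=18 s[j]='a': π[18]=1 (border 'a')
j=19 s[j]='c': k: 1→0; π[19]=0 (border '')
j=20 s[j]='b': π[20]=0 (border '')
j=21 s[j]='c': π[21]=0 (border '')
j=22 s[j]='a': π[22]=1 (border 'a')
j=23 s[j]='a': k: 1→0; π[23]=1 (border 'a')
j=24 s[j]='b': π[24]=2 (border 'ab')
j=25 s[j]='a': k: 2→0; π[25]=1 (border 'a')

[0, 0, 0, 0, 0, 1, 1, 0, 1, 1, 1, 1, 2, 3, 1, 2, 3, 0, 1, 0, 0, 0, 1, 1, 2, 1]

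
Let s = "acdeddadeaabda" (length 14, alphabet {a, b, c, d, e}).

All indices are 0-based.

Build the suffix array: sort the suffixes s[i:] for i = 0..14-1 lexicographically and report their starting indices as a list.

[13, 9, 10, 0, 6, 11, 1, 12, 5, 4, 7, 2, 8, 3]

sorted suffixes:
  #0 SA[0]=13  'a'
  #1 SA[1]=9  'aabda'
  #2 SA[2]=10  'abda'
  #3 SA[3]=0  'acdeddadeaabda'
  #4 SA[4]=6  'adeaabda'
  #5 SA[5]=11  'bda'
  #6 SA[6]=1  'cdeddadeaabda'
  #7 SA[7]=12  'da'
  #8 SA[8]=5  'dadeaabda'
  #9 SA[9]=4  'ddadeaabda'
  #10 SA[10]=7  'deaabda'
  #11 SA[11]=2  'deddadeaabda'
  #12 SA[12]=8  'eaabda'
  #13 SA[13]=3  'eddadeaabda'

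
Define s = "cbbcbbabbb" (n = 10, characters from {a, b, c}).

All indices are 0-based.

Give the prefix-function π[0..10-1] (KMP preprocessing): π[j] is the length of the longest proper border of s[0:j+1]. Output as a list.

π[0] = 0
j=1 s[j]='b': π[1]=0 (border '')
j=2 s[j]='b': π[2]=0 (border '')
j=3 s[j]='c': π[3]=1 (border 'c')
j=4 s[j]='b': π[4]=2 (border 'cb')
j=5 s[j]='b': π[5]=3 (border 'cbb')
j=6 s[j]='a': k: 3→0; π[6]=0 (border '')
j=7 s[j]='b': π[7]=0 (border '')
j=8 s[j]='b': π[8]=0 (border '')
j=9 s[j]='b': π[9]=0 (border '')

[0, 0, 0, 1, 2, 3, 0, 0, 0, 0]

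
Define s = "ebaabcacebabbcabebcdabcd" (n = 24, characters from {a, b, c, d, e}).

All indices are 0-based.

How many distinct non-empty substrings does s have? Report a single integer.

266

rank | idx | suffix
   0 |   2 | aabcacebabbcabebcdabcd
   1 |  10 | abbcabebcdabcd
   2 |   3 | abcacebabbcabebcdabcd
   3 |  20 | abcd
   4 |  14 | abebcdabcd
   5 |   6 | acebabbcabebcdabcd
   6 |   1 | baabcacebabbcabebcdabcd
   7 |   9 | babbcabebcdabcd
   8 |  11 | bbcabebcdabcd
   9 |  12 | bcabebcdabcd
  10 |   4 | bcacebabbcabebcdabcd
  11 |  21 | bcd
  12 |  17 | bcdabcd
  13 |  15 | bebcdabcd
  14 |  13 | cabebcdabcd
  15 |   5 | cacebabbcabebcdabcd
  16 |  22 | cd
  17 |  18 | cdabcd
  18 |   7 | cebabbcabebcdabcd
  19 |  23 | d
  20 |  19 | dabcd
  21 |   0 | ebaabcacebabbcabebcdabcd
  22 |   8 | ebabbcabebcdabcd
  23 |  16 | ebcdabcd

SA = [2, 10, 3, 20, 14, 6, 1, 9, 11, 12, 4, 21, 17, 15, 13, 5, 22, 18, 7, 23, 19, 0, 8, 16]
i: (SA[i-1],SA[i]) lcp shared
  1: (2,10) 1 'a'
  2: (10,3) 2 'ab'
  3: (3,20) 3 'abc'
  4: (20,14) 2 'ab'
  5: (14,6) 1 'a'
  6: (6,1) 0 ''
  7: (1,9) 2 'ba'
  8: (9,11) 1 'b'
  9: (11,12) 1 'b'
  10: (12,4) 3 'bca'
  11: (4,21) 2 'bc'
  12: (21,17) 3 'bcd'
  13: (17,15) 1 'b'
  14: (15,13) 0 ''
  15: (13,5) 2 'ca'
  16: (5,22) 1 'c'
  17: (22,18) 2 'cd'
  18: (18,7) 1 'c'
  19: (7,23) 0 ''
  20: (23,19) 1 'd'
  21: (19,0) 0 ''
  22: (0,8) 3 'eba'
  23: (8,16) 2 'eb'

n(n+1)/2 = 24·25/2 = 300
Σ LCP = 0 + 1 + 2 + 3 + 2 + 1 + 0 + 2 + 1 + 1 + 3 + 2 + 3 + 1 + 0 + 2 + 1 + 2 + 1 + 0 + 1 + 0 + 3 + 2 = 34
distinct = 300 − 34 = 266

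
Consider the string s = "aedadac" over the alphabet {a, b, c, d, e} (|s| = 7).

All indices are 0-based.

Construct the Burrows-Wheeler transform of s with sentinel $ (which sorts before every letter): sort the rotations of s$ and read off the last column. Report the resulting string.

cdd$aaea

rank  rotation  last
    0  $aedadac  c
    1  ac$aedad  d
    2  adac$aed  d
    3  aedadac$  $
    4  c$aedada  a
    5  dac$aeda  a
    6  dadac$ae  e
    7  edadac$a  a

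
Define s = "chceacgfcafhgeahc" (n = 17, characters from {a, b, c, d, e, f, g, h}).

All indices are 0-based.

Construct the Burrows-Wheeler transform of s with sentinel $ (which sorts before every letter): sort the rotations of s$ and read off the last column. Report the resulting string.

rank  rotation            last
    0  $chceacgfcafhgeahc  c
    1  acgfcafhgeahc$chce  e
    2  afhgeahc$chceacgfc  c
    3  ahc$chceacgfcafhge  e
    4  c$chceacgfcafhgeah  h
    5  cafhgeahc$chceacgf  f
    6  ceacgfcafhgeahc$ch  h
    7  cgfcafhgeahc$chcea  a
    8  chceacgfcafhgeahc$  $
    9  eacgfcafhgeahc$chc  c
   10  eahc$chceacgfcafhg  g
   11  fcafhgeahc$chceacg  g
   12  fhgeahc$chceacgfca  a
   13  geahc$chceacgfcafh  h
   14  gfcafhgeahc$chceac  c
   15  hc$chceacgfcafhgea  a
   16  hceacgfcafhgeahc$c  c
   17  hgeahc$chceacgfcaf  f

cecehfha$cggahcacf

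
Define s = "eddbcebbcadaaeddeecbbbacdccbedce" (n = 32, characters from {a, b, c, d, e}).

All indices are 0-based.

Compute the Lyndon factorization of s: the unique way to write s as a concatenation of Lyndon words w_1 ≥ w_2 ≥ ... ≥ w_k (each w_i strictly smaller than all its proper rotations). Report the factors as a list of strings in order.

emit factor 1: 'e' (i=0, period=1)
emit factor 2: 'd' (i=1, period=1)
emit factor 3: 'd' (i=2, period=1)
emit factor 4: 'bce' (i=3, period=3)
emit factor 5: 'bbc' (i=6, period=3)
emit factor 6: 'ad' (i=9, period=2)
emit factor 7: 'aaeddeecbbbacdccbedce' (i=11, period=21)

["e", "d", "d", "bce", "bbc", "ad", "aaeddeecbbbacdccbedce"]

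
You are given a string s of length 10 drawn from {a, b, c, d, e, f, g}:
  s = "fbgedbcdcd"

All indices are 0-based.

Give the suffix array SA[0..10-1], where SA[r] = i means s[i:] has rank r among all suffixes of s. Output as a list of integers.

[5, 1, 8, 6, 9, 4, 7, 3, 0, 2]

rank→(start, suffix):
  0 → (5, 'bcdcd')
  1 → (1, 'bgedbcdcd')
  2 → (8, 'cd')
  3 → (6, 'cdcd')
  4 → (9, 'd')
  5 → (4, 'dbcdcd')
  6 → (7, 'dcd')
  7 → (3, 'edbcdcd')
  8 → (0, 'fbgedbcdcd')
  9 → (2, 'gedbcdcd')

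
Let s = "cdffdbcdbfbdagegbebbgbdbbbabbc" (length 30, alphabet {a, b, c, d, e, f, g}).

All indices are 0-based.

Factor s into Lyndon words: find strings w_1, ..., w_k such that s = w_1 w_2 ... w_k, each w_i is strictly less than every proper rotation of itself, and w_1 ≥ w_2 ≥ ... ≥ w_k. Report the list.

["cdffd", "bcdbfbd", "agegbebbgbdbbb", "abbc"]

emit factor 1: 'cdffd' (i=0, period=5)
emit factor 2: 'bcdbfbd' (i=5, period=7)
emit factor 3: 'agegbebbgbdbbb' (i=12, period=14)
emit factor 4: 'abbc' (i=26, period=4)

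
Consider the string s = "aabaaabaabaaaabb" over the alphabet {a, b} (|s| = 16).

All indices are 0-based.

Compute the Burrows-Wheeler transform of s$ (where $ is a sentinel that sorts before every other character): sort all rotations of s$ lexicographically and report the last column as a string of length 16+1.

bbbab$aaaaaabaaaa

rank  rotation           last
    0  $aabaaabaabaaaabb  b
    1  aaaabb$aabaaabaab  b
    2  aaabaabaaaabb$aab  b
    3  aaabb$aabaaabaaba  a
    4  aabaaaabb$aabaaab  b
    5  aabaaabaabaaaabb$  $
    6  aabaabaaaabb$aaba  a
    7  aabb$aabaaabaabaa  a
    8  abaaaabb$aabaaaba  a
    9  abaaabaabaaaabb$a  a
   10  abaabaaaabb$aabaa  a
   11  abb$aabaaabaabaaa  a
   12  b$aabaaabaabaaaab  b
   13  baaaabb$aabaaabaa  a
   14  baaabaabaaaabb$aa  a
   15  baabaaaabb$aabaaa  a
   16  bb$aabaaabaabaaaa  a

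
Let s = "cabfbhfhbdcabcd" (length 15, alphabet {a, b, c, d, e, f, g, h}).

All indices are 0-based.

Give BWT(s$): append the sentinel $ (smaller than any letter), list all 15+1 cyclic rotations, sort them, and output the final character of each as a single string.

dccahafd$bcbbhfb

rank  rotation          last
    0  $cabfbhfhbdcabcd  d
    1  abcd$cabfbhfhbdc  c
    2  abfbhfhbdcabcd$c  c
    3  bcd$cabfbhfhbdca  a
    4  bdcabcd$cabfbhfh  h
    5  bfbhfhbdcabcd$ca  a
    6  bhfhbdcabcd$cabf  f
    7  cabcd$cabfbhfhbd  d
    8  cabfbhfhbdcabcd$  $
    9  cd$cabfbhfhbdcab  b
   10  d$cabfbhfhbdcabc  c
   11  dcabcd$cabfbhfhb  b
   12  fbhfhbdcabcd$cab  b
   13  fhbdcabcd$cabfbh  h
   14  hbdcabcd$cabfbhf  f
   15  hfhbdcabcd$cabfb  b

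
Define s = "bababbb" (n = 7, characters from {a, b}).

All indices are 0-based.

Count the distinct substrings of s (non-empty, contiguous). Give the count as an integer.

sorted suffixes:
  #0 SA[0]=1  'ababbb'
  #1 SA[1]=3  'abbb'
  #2 SA[2]=6  'b'
  #3 SA[3]=0  'bababbb'
  #4 SA[4]=2  'babbb'
  #5 SA[5]=5  'bb'
  #6 SA[6]=4  'bbb'

SA = [1, 3, 6, 0, 2, 5, 4]
[i] adj suffixes → lcp
  [1] 1/3 → 2 ('ab')
  [2] 3/6 → 0 ('')
  [3] 6/0 → 1 ('b')
  [4] 0/2 → 3 ('bab')
  [5] 2/5 → 1 ('b')
  [6] 5/4 → 2 ('bb')

n(n+1)/2 = 7·8/2 = 28
Σ LCP = 0 + 2 + 0 + 1 + 3 + 1 + 2 = 9
distinct = 28 − 9 = 19

19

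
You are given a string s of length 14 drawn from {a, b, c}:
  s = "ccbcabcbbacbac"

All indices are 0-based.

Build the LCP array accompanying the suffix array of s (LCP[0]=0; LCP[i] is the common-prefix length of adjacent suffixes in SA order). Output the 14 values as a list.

[0, 1, 2, 0, 3, 1, 1, 2, 0, 1, 1, 2, 2, 1]

rank→(start, suffix):
  0 → (4, 'abcbbacbac')
  1 → (12, 'ac')
  2 → (9, 'acbac')
  3 → (11, 'bac')
  4 → (8, 'bacbac')
  5 → (7, 'bbacbac')
  6 → (2, 'bcabcbbacbac')
  7 → (5, 'bcbbacbac')
  8 → (13, 'c')
  9 → (3, 'cabcbbacbac')
  10 → (10, 'cbac')
  11 → (6, 'cbbacbac')
  12 → (1, 'cbcabcbbacbac')
  13 → (0, 'ccbcabcbbacbac')

SA = [4, 12, 9, 11, 8, 7, 2, 5, 13, 3, 10, 6, 1, 0]
[i] adj suffixes → lcp
  [1] 4/12 → 1 ('a')
  [2] 12/9 → 2 ('ac')
  [3] 9/11 → 0 ('')
  [4] 11/8 → 3 ('bac')
  [5] 8/7 → 1 ('b')
  [6] 7/2 → 1 ('b')
  [7] 2/5 → 2 ('bc')
  [8] 5/13 → 0 ('')
  [9] 13/3 → 1 ('c')
  [10] 3/10 → 1 ('c')
  [11] 10/6 → 2 ('cb')
  [12] 6/1 → 2 ('cb')
  [13] 1/0 → 1 ('c')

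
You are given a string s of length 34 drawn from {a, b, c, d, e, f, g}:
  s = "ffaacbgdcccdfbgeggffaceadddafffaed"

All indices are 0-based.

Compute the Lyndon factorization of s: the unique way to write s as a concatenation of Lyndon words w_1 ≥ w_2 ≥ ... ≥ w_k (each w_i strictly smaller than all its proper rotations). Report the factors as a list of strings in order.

emit factor 1: 'f' (i=0, period=1)
emit factor 2: 'f' (i=1, period=1)
emit factor 3: 'aacbgdcccdfbgeggffaceadddafffaed' (i=2, period=32)

["f", "f", "aacbgdcccdfbgeggffaceadddafffaed"]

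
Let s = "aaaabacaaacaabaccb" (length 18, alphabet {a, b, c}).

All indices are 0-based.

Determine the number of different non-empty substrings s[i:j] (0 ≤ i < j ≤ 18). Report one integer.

rank | idx | suffix
   0 |   0 | aaaabacaaacaabaccb
   1 |   1 | aaabacaaacaabaccb
   2 |   7 | aaacaabaccb
   3 |   2 | aabacaaacaabaccb
   4 |  11 | aabaccb
   5 |   8 | aacaabaccb
   6 |   3 | abacaaacaabaccb
   7 |  12 | abaccb
   8 |   5 | acaaacaabaccb
   9 |   9 | acaabaccb
  10 |  14 | accb
  11 |  17 | b
  12 |   4 | bacaaacaabaccb
  13 |  13 | baccb
  14 |   6 | caaacaabaccb
  15 |  10 | caabaccb
  16 |  16 | cb
  17 |  15 | ccb

SA = [0, 1, 7, 2, 11, 8, 3, 12, 5, 9, 14, 17, 4, 13, 6, 10, 16, 15]
i: (SA[i-1],SA[i]) lcp shared
  1: (0,1) 3 'aaa'
  2: (1,7) 3 'aaa'
  3: (7,2) 2 'aa'
  4: (2,11) 5 'aabac'
  5: (11,8) 2 'aa'
  6: (8,3) 1 'a'
  7: (3,12) 4 'abac'
  8: (12,5) 1 'a'
  9: (5,9) 4 'acaa'
  10: (9,14) 2 'ac'
  11: (14,17) 0 ''
  12: (17,4) 1 'b'
  13: (4,13) 3 'bac'
  14: (13,6) 0 ''
  15: (6,10) 3 'caa'
  16: (10,16) 1 'c'
  17: (16,15) 1 'c'

n(n+1)/2 = 18·19/2 = 171
Σ LCP = 0 + 3 + 3 + 2 + 5 + 2 + 1 + 4 + 1 + 4 + 2 + 0 + 1 + 3 + 0 + 3 + 1 + 1 = 36
distinct = 171 − 36 = 135

135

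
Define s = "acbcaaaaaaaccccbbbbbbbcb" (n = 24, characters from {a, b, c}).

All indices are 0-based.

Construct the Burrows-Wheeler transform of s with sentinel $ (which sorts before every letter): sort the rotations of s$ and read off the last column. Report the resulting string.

rank  rotation                   last
    0  $acbcaaaaaaaccccbbbbbbbcb  b
    1  aaaaaaaccccbbbbbbbcb$acbc  c
    2  aaaaaaccccbbbbbbbcb$acbca  a
    3  aaaaaccccbbbbbbbcb$acbcaa  a
    4  aaaaccccbbbbbbbcb$acbcaaa  a
    5  aaaccccbbbbbbbcb$acbcaaaa  a
    6  aaccccbbbbbbbcb$acbcaaaaa  a
    7  acbcaaaaaaaccccbbbbbbbcb$  $
    8  accccbbbbbbbcb$acbcaaaaaa  a
    9  b$acbcaaaaaaaccccbbbbbbbc  c
   10  bbbbbbbcb$acbcaaaaaaacccc  c
   11  bbbbbbcb$acbcaaaaaaaccccb  b
   12  bbbbbcb$acbcaaaaaaaccccbb  b
   13  bbbbcb$acbcaaaaaaaccccbbb  b
   14  bbbcb$acbcaaaaaaaccccbbbb  b
   15  bbcb$acbcaaaaaaaccccbbbbb  b
   16  bcaaaaaaaccccbbbbbbbcb$ac  c
   17  bcb$acbcaaaaaaaccccbbbbbb  b
   18  caaaaaaaccccbbbbbbbcb$acb  b
   19  cb$acbcaaaaaaaccccbbbbbbb  b
   20  cbbbbbbbcb$acbcaaaaaaaccc  c
   21  cbcaaaaaaaccccbbbbbbbcb$a  a
   22  ccbbbbbbbcb$acbcaaaaaaacc  c
   23  cccbbbbbbbcb$acbcaaaaaaac  c
   24  ccccbbbbbbbcb$acbcaaaaaaa  a

bcaaaaa$accbbbbbcbbbcacca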